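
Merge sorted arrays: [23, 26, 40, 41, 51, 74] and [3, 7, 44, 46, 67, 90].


Take 3 from B
Take 7 from B
Take 23 from A
Take 26 from A
Take 40 from A
Take 41 from A
Take 44 from B
Take 46 from B
Take 51 from A
Take 67 from B
Take 74 from A

Merged: [3, 7, 23, 26, 40, 41, 44, 46, 51, 67, 74, 90]


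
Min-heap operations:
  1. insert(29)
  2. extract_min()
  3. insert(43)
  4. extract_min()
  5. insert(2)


insert(29) -> [29]
extract_min()->29, []
insert(43) -> [43]
extract_min()->43, []
insert(2) -> [2]

Final heap: [2]


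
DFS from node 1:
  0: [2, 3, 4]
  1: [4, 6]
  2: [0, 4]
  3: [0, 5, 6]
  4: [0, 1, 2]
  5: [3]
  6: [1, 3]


Visit 1, push [6, 4]
Visit 4, push [2, 0]
Visit 0, push [3, 2]
Visit 2, push []
Visit 3, push [6, 5]
Visit 5, push []
Visit 6, push []

DFS order: [1, 4, 0, 2, 3, 5, 6]


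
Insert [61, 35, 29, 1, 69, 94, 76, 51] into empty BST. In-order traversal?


Insert 61: root
Insert 35: L from 61
Insert 29: L from 61 -> L from 35
Insert 1: L from 61 -> L from 35 -> L from 29
Insert 69: R from 61
Insert 94: R from 61 -> R from 69
Insert 76: R from 61 -> R from 69 -> L from 94
Insert 51: L from 61 -> R from 35

In-order: [1, 29, 35, 51, 61, 69, 76, 94]


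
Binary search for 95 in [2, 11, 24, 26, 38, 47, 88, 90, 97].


Step 1: lo=0, hi=8, mid=4, val=38
Step 2: lo=5, hi=8, mid=6, val=88
Step 3: lo=7, hi=8, mid=7, val=90
Step 4: lo=8, hi=8, mid=8, val=97

Not found


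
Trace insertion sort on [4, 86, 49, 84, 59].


Initial: [4, 86, 49, 84, 59]
Insert 86: [4, 86, 49, 84, 59]
Insert 49: [4, 49, 86, 84, 59]
Insert 84: [4, 49, 84, 86, 59]
Insert 59: [4, 49, 59, 84, 86]

Sorted: [4, 49, 59, 84, 86]


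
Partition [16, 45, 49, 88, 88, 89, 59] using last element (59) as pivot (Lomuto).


Pivot: 59
  16 <= 59: advance i (no swap)
  45 <= 59: advance i (no swap)
  49 <= 59: advance i (no swap)
Place pivot at 3: [16, 45, 49, 59, 88, 89, 88]

Partitioned: [16, 45, 49, 59, 88, 89, 88]


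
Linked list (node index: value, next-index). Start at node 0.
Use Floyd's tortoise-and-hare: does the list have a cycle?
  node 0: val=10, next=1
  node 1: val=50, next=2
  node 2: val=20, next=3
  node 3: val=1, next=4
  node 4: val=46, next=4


Floyd's tortoise (slow, +1) and hare (fast, +2):
  init: slow=0, fast=0
  step 1: slow=1, fast=2
  step 2: slow=2, fast=4
  step 3: slow=3, fast=4
  step 4: slow=4, fast=4
  slow == fast at node 4: cycle detected

Cycle: yes


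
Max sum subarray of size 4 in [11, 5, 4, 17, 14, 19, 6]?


[0:4]: 37
[1:5]: 40
[2:6]: 54
[3:7]: 56

Max: 56 at [3:7]


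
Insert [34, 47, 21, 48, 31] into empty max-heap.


Insert 34: [34]
Insert 47: [47, 34]
Insert 21: [47, 34, 21]
Insert 48: [48, 47, 21, 34]
Insert 31: [48, 47, 21, 34, 31]

Final heap: [48, 47, 21, 34, 31]


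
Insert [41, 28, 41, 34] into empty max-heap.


Insert 41: [41]
Insert 28: [41, 28]
Insert 41: [41, 28, 41]
Insert 34: [41, 34, 41, 28]

Final heap: [41, 34, 41, 28]


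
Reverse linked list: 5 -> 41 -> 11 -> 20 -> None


Step 1: curr=5, set curr.next=prev(None) | reversed so far: 5
Step 2: curr=41, set curr.next=prev(5) | reversed so far: 41 -> 5
Step 3: curr=11, set curr.next=prev(41) | reversed so far: 11 -> 41 -> 5
Step 4: curr=20, set curr.next=prev(11) | reversed so far: 20 -> 11 -> 41 -> 5

20 -> 11 -> 41 -> 5 -> None


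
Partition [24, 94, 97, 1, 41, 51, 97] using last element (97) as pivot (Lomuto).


Pivot: 97
  24 <= 97: advance i (no swap)
  94 <= 97: advance i (no swap)
  97 <= 97: advance i (no swap)
  1 <= 97: advance i (no swap)
  41 <= 97: advance i (no swap)
  51 <= 97: advance i (no swap)
Place pivot at 6: [24, 94, 97, 1, 41, 51, 97]

Partitioned: [24, 94, 97, 1, 41, 51, 97]


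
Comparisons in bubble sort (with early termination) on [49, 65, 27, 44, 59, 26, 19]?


Algorithm: bubble sort (with early termination)
Input: [49, 65, 27, 44, 59, 26, 19]
Sorted: [19, 26, 27, 44, 49, 59, 65]

21


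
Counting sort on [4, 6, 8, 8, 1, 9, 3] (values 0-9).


Input: [4, 6, 8, 8, 1, 9, 3]
Counts: [0, 1, 0, 1, 1, 0, 1, 0, 2, 1]

Sorted: [1, 3, 4, 6, 8, 8, 9]


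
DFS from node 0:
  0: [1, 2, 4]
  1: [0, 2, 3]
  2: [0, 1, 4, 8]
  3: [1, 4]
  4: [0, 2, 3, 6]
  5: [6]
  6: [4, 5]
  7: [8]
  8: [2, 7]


Visit 0, push [4, 2, 1]
Visit 1, push [3, 2]
Visit 2, push [8, 4]
Visit 4, push [6, 3]
Visit 3, push []
Visit 6, push [5]
Visit 5, push []
Visit 8, push [7]
Visit 7, push []

DFS order: [0, 1, 2, 4, 3, 6, 5, 8, 7]


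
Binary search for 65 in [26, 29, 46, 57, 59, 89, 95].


Step 1: lo=0, hi=6, mid=3, val=57
Step 2: lo=4, hi=6, mid=5, val=89
Step 3: lo=4, hi=4, mid=4, val=59

Not found


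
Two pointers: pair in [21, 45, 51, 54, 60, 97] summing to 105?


lo=0(21)+hi=5(97)=118
lo=0(21)+hi=4(60)=81
lo=1(45)+hi=4(60)=105

Yes: 45+60=105


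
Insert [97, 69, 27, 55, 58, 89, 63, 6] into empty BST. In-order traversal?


Insert 97: root
Insert 69: L from 97
Insert 27: L from 97 -> L from 69
Insert 55: L from 97 -> L from 69 -> R from 27
Insert 58: L from 97 -> L from 69 -> R from 27 -> R from 55
Insert 89: L from 97 -> R from 69
Insert 63: L from 97 -> L from 69 -> R from 27 -> R from 55 -> R from 58
Insert 6: L from 97 -> L from 69 -> L from 27

In-order: [6, 27, 55, 58, 63, 69, 89, 97]


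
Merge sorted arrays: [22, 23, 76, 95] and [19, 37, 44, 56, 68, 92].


Take 19 from B
Take 22 from A
Take 23 from A
Take 37 from B
Take 44 from B
Take 56 from B
Take 68 from B
Take 76 from A
Take 92 from B

Merged: [19, 22, 23, 37, 44, 56, 68, 76, 92, 95]


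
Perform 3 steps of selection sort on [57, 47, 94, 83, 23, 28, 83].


Initial: [57, 47, 94, 83, 23, 28, 83]
Step 1: min=23 at 4
  Swap: [23, 47, 94, 83, 57, 28, 83]
Step 2: min=28 at 5
  Swap: [23, 28, 94, 83, 57, 47, 83]
Step 3: min=47 at 5
  Swap: [23, 28, 47, 83, 57, 94, 83]

After 3 steps: [23, 28, 47, 83, 57, 94, 83]


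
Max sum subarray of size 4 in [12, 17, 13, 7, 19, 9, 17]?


[0:4]: 49
[1:5]: 56
[2:6]: 48
[3:7]: 52

Max: 56 at [1:5]


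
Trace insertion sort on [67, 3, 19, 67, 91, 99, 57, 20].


Initial: [67, 3, 19, 67, 91, 99, 57, 20]
Insert 3: [3, 67, 19, 67, 91, 99, 57, 20]
Insert 19: [3, 19, 67, 67, 91, 99, 57, 20]
Insert 67: [3, 19, 67, 67, 91, 99, 57, 20]
Insert 91: [3, 19, 67, 67, 91, 99, 57, 20]
Insert 99: [3, 19, 67, 67, 91, 99, 57, 20]
Insert 57: [3, 19, 57, 67, 67, 91, 99, 20]
Insert 20: [3, 19, 20, 57, 67, 67, 91, 99]

Sorted: [3, 19, 20, 57, 67, 67, 91, 99]


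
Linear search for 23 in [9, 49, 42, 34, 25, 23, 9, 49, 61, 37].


i=0: 9!=23
i=1: 49!=23
i=2: 42!=23
i=3: 34!=23
i=4: 25!=23
i=5: 23==23 found!

Found at 5, 6 comps


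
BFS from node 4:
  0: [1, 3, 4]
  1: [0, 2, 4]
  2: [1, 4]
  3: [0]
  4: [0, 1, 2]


Visit 4, enqueue [0, 1, 2]
Visit 0, enqueue [3]
Visit 1, enqueue []
Visit 2, enqueue []
Visit 3, enqueue []

BFS order: [4, 0, 1, 2, 3]


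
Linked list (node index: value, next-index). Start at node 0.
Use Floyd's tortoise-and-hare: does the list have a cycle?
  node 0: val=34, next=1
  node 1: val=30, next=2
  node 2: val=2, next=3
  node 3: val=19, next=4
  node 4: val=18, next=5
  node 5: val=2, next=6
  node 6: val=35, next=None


Floyd's tortoise (slow, +1) and hare (fast, +2):
  init: slow=0, fast=0
  step 1: slow=1, fast=2
  step 2: slow=2, fast=4
  step 3: slow=3, fast=6
  step 4: fast -> None, no cycle

Cycle: no


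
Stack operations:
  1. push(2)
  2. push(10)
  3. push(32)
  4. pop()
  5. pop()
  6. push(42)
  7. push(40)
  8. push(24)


push(2) -> [2]
push(10) -> [2, 10]
push(32) -> [2, 10, 32]
pop()->32, [2, 10]
pop()->10, [2]
push(42) -> [2, 42]
push(40) -> [2, 42, 40]
push(24) -> [2, 42, 40, 24]

Final stack: [2, 42, 40, 24]


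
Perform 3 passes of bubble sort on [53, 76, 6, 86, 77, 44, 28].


Initial: [53, 76, 6, 86, 77, 44, 28]
Pass 1: [53, 6, 76, 77, 44, 28, 86] (4 swaps)
Pass 2: [6, 53, 76, 44, 28, 77, 86] (3 swaps)
Pass 3: [6, 53, 44, 28, 76, 77, 86] (2 swaps)

After 3 passes: [6, 53, 44, 28, 76, 77, 86]


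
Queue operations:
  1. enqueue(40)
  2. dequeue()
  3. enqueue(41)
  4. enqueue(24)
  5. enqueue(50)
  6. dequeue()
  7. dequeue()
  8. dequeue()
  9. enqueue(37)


enqueue(40) -> [40]
dequeue()->40, []
enqueue(41) -> [41]
enqueue(24) -> [41, 24]
enqueue(50) -> [41, 24, 50]
dequeue()->41, [24, 50]
dequeue()->24, [50]
dequeue()->50, []
enqueue(37) -> [37]

Final queue: [37]


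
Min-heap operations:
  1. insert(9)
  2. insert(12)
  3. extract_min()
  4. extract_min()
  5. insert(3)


insert(9) -> [9]
insert(12) -> [9, 12]
extract_min()->9, [12]
extract_min()->12, []
insert(3) -> [3]

Final heap: [3]


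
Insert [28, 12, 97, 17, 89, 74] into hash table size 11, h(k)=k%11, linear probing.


Insert 28: h=6 -> slot 6
Insert 12: h=1 -> slot 1
Insert 97: h=9 -> slot 9
Insert 17: h=6, 1 probes -> slot 7
Insert 89: h=1, 1 probes -> slot 2
Insert 74: h=8 -> slot 8

Table: [None, 12, 89, None, None, None, 28, 17, 74, 97, None]


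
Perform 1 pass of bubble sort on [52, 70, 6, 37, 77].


Initial: [52, 70, 6, 37, 77]
Pass 1: [52, 6, 37, 70, 77] (2 swaps)

After 1 pass: [52, 6, 37, 70, 77]


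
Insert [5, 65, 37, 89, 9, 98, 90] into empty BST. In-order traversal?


Insert 5: root
Insert 65: R from 5
Insert 37: R from 5 -> L from 65
Insert 89: R from 5 -> R from 65
Insert 9: R from 5 -> L from 65 -> L from 37
Insert 98: R from 5 -> R from 65 -> R from 89
Insert 90: R from 5 -> R from 65 -> R from 89 -> L from 98

In-order: [5, 9, 37, 65, 89, 90, 98]


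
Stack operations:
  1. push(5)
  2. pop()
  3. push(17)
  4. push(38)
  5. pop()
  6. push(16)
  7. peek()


push(5) -> [5]
pop()->5, []
push(17) -> [17]
push(38) -> [17, 38]
pop()->38, [17]
push(16) -> [17, 16]
peek()->16

Final stack: [17, 16]


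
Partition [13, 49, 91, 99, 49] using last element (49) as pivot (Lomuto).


Pivot: 49
  13 <= 49: advance i (no swap)
  49 <= 49: advance i (no swap)
Place pivot at 2: [13, 49, 49, 99, 91]

Partitioned: [13, 49, 49, 99, 91]


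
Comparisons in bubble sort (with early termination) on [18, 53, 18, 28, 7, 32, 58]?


Algorithm: bubble sort (with early termination)
Input: [18, 53, 18, 28, 7, 32, 58]
Sorted: [7, 18, 18, 28, 32, 53, 58]

20


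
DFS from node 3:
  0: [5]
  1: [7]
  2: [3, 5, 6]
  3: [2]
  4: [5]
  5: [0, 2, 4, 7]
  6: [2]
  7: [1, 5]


Visit 3, push [2]
Visit 2, push [6, 5]
Visit 5, push [7, 4, 0]
Visit 0, push []
Visit 4, push []
Visit 7, push [1]
Visit 1, push []
Visit 6, push []

DFS order: [3, 2, 5, 0, 4, 7, 1, 6]


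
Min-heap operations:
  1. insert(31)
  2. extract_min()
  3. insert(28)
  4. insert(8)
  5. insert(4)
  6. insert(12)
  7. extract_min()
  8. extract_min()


insert(31) -> [31]
extract_min()->31, []
insert(28) -> [28]
insert(8) -> [8, 28]
insert(4) -> [4, 28, 8]
insert(12) -> [4, 12, 8, 28]
extract_min()->4, [8, 12, 28]
extract_min()->8, [12, 28]

Final heap: [12, 28]


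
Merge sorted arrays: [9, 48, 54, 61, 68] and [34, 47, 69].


Take 9 from A
Take 34 from B
Take 47 from B
Take 48 from A
Take 54 from A
Take 61 from A
Take 68 from A

Merged: [9, 34, 47, 48, 54, 61, 68, 69]


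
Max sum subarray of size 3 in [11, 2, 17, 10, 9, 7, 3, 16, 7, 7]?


[0:3]: 30
[1:4]: 29
[2:5]: 36
[3:6]: 26
[4:7]: 19
[5:8]: 26
[6:9]: 26
[7:10]: 30

Max: 36 at [2:5]


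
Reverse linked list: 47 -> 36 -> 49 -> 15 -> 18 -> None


Step 1: curr=47, set curr.next=prev(None) | reversed so far: 47
Step 2: curr=36, set curr.next=prev(47) | reversed so far: 36 -> 47
Step 3: curr=49, set curr.next=prev(36) | reversed so far: 49 -> 36 -> 47
Step 4: curr=15, set curr.next=prev(49) | reversed so far: 15 -> 49 -> 36 -> 47
Step 5: curr=18, set curr.next=prev(15) | reversed so far: 18 -> 15 -> 49 -> 36 -> 47

18 -> 15 -> 49 -> 36 -> 47 -> None


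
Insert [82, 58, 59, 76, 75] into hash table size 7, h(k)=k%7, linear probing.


Insert 82: h=5 -> slot 5
Insert 58: h=2 -> slot 2
Insert 59: h=3 -> slot 3
Insert 76: h=6 -> slot 6
Insert 75: h=5, 2 probes -> slot 0

Table: [75, None, 58, 59, None, 82, 76]


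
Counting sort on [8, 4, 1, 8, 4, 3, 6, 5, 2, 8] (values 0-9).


Input: [8, 4, 1, 8, 4, 3, 6, 5, 2, 8]
Counts: [0, 1, 1, 1, 2, 1, 1, 0, 3, 0]

Sorted: [1, 2, 3, 4, 4, 5, 6, 8, 8, 8]


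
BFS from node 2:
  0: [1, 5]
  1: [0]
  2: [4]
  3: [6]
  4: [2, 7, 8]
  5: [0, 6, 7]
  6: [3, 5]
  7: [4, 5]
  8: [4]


Visit 2, enqueue [4]
Visit 4, enqueue [7, 8]
Visit 7, enqueue [5]
Visit 8, enqueue []
Visit 5, enqueue [0, 6]
Visit 0, enqueue [1]
Visit 6, enqueue [3]
Visit 1, enqueue []
Visit 3, enqueue []

BFS order: [2, 4, 7, 8, 5, 0, 6, 1, 3]


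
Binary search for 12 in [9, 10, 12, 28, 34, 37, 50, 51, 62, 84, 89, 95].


Step 1: lo=0, hi=11, mid=5, val=37
Step 2: lo=0, hi=4, mid=2, val=12

Found at index 2


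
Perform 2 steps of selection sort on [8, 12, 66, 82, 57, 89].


Initial: [8, 12, 66, 82, 57, 89]
Step 1: min=8 at 0
  Swap: [8, 12, 66, 82, 57, 89]
Step 2: min=12 at 1
  Swap: [8, 12, 66, 82, 57, 89]

After 2 steps: [8, 12, 66, 82, 57, 89]


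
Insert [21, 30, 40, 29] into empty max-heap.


Insert 21: [21]
Insert 30: [30, 21]
Insert 40: [40, 21, 30]
Insert 29: [40, 29, 30, 21]

Final heap: [40, 29, 30, 21]


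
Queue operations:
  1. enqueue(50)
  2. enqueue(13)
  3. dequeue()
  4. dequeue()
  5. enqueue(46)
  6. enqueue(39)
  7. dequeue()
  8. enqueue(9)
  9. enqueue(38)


enqueue(50) -> [50]
enqueue(13) -> [50, 13]
dequeue()->50, [13]
dequeue()->13, []
enqueue(46) -> [46]
enqueue(39) -> [46, 39]
dequeue()->46, [39]
enqueue(9) -> [39, 9]
enqueue(38) -> [39, 9, 38]

Final queue: [39, 9, 38]


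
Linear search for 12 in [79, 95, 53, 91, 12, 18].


i=0: 79!=12
i=1: 95!=12
i=2: 53!=12
i=3: 91!=12
i=4: 12==12 found!

Found at 4, 5 comps


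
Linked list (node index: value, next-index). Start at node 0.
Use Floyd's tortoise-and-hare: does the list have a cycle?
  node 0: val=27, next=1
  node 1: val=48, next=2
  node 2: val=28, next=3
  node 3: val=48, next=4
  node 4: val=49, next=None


Floyd's tortoise (slow, +1) and hare (fast, +2):
  init: slow=0, fast=0
  step 1: slow=1, fast=2
  step 2: slow=2, fast=4
  step 3: fast -> None, no cycle

Cycle: no


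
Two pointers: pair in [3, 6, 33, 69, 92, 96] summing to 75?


lo=0(3)+hi=5(96)=99
lo=0(3)+hi=4(92)=95
lo=0(3)+hi=3(69)=72
lo=1(6)+hi=3(69)=75

Yes: 6+69=75


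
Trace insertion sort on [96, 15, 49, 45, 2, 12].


Initial: [96, 15, 49, 45, 2, 12]
Insert 15: [15, 96, 49, 45, 2, 12]
Insert 49: [15, 49, 96, 45, 2, 12]
Insert 45: [15, 45, 49, 96, 2, 12]
Insert 2: [2, 15, 45, 49, 96, 12]
Insert 12: [2, 12, 15, 45, 49, 96]

Sorted: [2, 12, 15, 45, 49, 96]


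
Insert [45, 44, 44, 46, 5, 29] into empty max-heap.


Insert 45: [45]
Insert 44: [45, 44]
Insert 44: [45, 44, 44]
Insert 46: [46, 45, 44, 44]
Insert 5: [46, 45, 44, 44, 5]
Insert 29: [46, 45, 44, 44, 5, 29]

Final heap: [46, 45, 44, 44, 5, 29]


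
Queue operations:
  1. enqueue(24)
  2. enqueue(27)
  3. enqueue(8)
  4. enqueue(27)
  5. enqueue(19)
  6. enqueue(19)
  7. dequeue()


enqueue(24) -> [24]
enqueue(27) -> [24, 27]
enqueue(8) -> [24, 27, 8]
enqueue(27) -> [24, 27, 8, 27]
enqueue(19) -> [24, 27, 8, 27, 19]
enqueue(19) -> [24, 27, 8, 27, 19, 19]
dequeue()->24, [27, 8, 27, 19, 19]

Final queue: [27, 8, 27, 19, 19]


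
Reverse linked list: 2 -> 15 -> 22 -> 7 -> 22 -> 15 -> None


Step 1: curr=2, set curr.next=prev(None) | reversed so far: 2
Step 2: curr=15, set curr.next=prev(2) | reversed so far: 15 -> 2
Step 3: curr=22, set curr.next=prev(15) | reversed so far: 22 -> 15 -> 2
Step 4: curr=7, set curr.next=prev(22) | reversed so far: 7 -> 22 -> 15 -> 2
Step 5: curr=22, set curr.next=prev(7) | reversed so far: 22 -> 7 -> 22 -> 15 -> 2
Step 6: curr=15, set curr.next=prev(22) | reversed so far: 15 -> 22 -> 7 -> 22 -> 15 -> 2

15 -> 22 -> 7 -> 22 -> 15 -> 2 -> None


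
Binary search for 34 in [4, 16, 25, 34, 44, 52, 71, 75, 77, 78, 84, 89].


Step 1: lo=0, hi=11, mid=5, val=52
Step 2: lo=0, hi=4, mid=2, val=25
Step 3: lo=3, hi=4, mid=3, val=34

Found at index 3


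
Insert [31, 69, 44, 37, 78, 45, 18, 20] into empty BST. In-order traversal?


Insert 31: root
Insert 69: R from 31
Insert 44: R from 31 -> L from 69
Insert 37: R from 31 -> L from 69 -> L from 44
Insert 78: R from 31 -> R from 69
Insert 45: R from 31 -> L from 69 -> R from 44
Insert 18: L from 31
Insert 20: L from 31 -> R from 18

In-order: [18, 20, 31, 37, 44, 45, 69, 78]


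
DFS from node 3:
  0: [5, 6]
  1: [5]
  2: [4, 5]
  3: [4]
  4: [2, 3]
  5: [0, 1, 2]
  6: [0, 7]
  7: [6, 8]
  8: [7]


Visit 3, push [4]
Visit 4, push [2]
Visit 2, push [5]
Visit 5, push [1, 0]
Visit 0, push [6]
Visit 6, push [7]
Visit 7, push [8]
Visit 8, push []
Visit 1, push []

DFS order: [3, 4, 2, 5, 0, 6, 7, 8, 1]


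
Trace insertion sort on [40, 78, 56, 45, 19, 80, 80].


Initial: [40, 78, 56, 45, 19, 80, 80]
Insert 78: [40, 78, 56, 45, 19, 80, 80]
Insert 56: [40, 56, 78, 45, 19, 80, 80]
Insert 45: [40, 45, 56, 78, 19, 80, 80]
Insert 19: [19, 40, 45, 56, 78, 80, 80]
Insert 80: [19, 40, 45, 56, 78, 80, 80]
Insert 80: [19, 40, 45, 56, 78, 80, 80]

Sorted: [19, 40, 45, 56, 78, 80, 80]


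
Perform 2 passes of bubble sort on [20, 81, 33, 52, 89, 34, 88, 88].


Initial: [20, 81, 33, 52, 89, 34, 88, 88]
Pass 1: [20, 33, 52, 81, 34, 88, 88, 89] (5 swaps)
Pass 2: [20, 33, 52, 34, 81, 88, 88, 89] (1 swaps)

After 2 passes: [20, 33, 52, 34, 81, 88, 88, 89]


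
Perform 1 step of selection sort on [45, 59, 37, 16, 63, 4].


Initial: [45, 59, 37, 16, 63, 4]
Step 1: min=4 at 5
  Swap: [4, 59, 37, 16, 63, 45]

After 1 step: [4, 59, 37, 16, 63, 45]


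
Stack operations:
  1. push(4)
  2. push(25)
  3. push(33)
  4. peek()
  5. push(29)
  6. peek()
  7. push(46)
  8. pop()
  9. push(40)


push(4) -> [4]
push(25) -> [4, 25]
push(33) -> [4, 25, 33]
peek()->33
push(29) -> [4, 25, 33, 29]
peek()->29
push(46) -> [4, 25, 33, 29, 46]
pop()->46, [4, 25, 33, 29]
push(40) -> [4, 25, 33, 29, 40]

Final stack: [4, 25, 33, 29, 40]


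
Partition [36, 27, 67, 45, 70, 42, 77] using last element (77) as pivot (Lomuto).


Pivot: 77
  36 <= 77: advance i (no swap)
  27 <= 77: advance i (no swap)
  67 <= 77: advance i (no swap)
  45 <= 77: advance i (no swap)
  70 <= 77: advance i (no swap)
  42 <= 77: advance i (no swap)
Place pivot at 6: [36, 27, 67, 45, 70, 42, 77]

Partitioned: [36, 27, 67, 45, 70, 42, 77]


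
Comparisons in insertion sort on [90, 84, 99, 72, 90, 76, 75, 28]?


Algorithm: insertion sort
Input: [90, 84, 99, 72, 90, 76, 75, 28]
Sorted: [28, 72, 75, 76, 84, 90, 90, 99]

25


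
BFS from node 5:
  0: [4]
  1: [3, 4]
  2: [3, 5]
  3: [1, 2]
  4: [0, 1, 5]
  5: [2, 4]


Visit 5, enqueue [2, 4]
Visit 2, enqueue [3]
Visit 4, enqueue [0, 1]
Visit 3, enqueue []
Visit 0, enqueue []
Visit 1, enqueue []

BFS order: [5, 2, 4, 3, 0, 1]


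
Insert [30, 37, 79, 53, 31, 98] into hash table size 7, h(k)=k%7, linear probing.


Insert 30: h=2 -> slot 2
Insert 37: h=2, 1 probes -> slot 3
Insert 79: h=2, 2 probes -> slot 4
Insert 53: h=4, 1 probes -> slot 5
Insert 31: h=3, 3 probes -> slot 6
Insert 98: h=0 -> slot 0

Table: [98, None, 30, 37, 79, 53, 31]


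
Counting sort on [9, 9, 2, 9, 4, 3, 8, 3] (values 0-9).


Input: [9, 9, 2, 9, 4, 3, 8, 3]
Counts: [0, 0, 1, 2, 1, 0, 0, 0, 1, 3]

Sorted: [2, 3, 3, 4, 8, 9, 9, 9]


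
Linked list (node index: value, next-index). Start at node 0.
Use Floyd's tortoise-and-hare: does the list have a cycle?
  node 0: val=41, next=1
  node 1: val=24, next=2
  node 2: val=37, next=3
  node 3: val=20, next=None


Floyd's tortoise (slow, +1) and hare (fast, +2):
  init: slow=0, fast=0
  step 1: slow=1, fast=2
  step 2: fast 2->3->None, no cycle

Cycle: no


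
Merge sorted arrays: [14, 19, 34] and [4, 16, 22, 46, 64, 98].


Take 4 from B
Take 14 from A
Take 16 from B
Take 19 from A
Take 22 from B
Take 34 from A

Merged: [4, 14, 16, 19, 22, 34, 46, 64, 98]


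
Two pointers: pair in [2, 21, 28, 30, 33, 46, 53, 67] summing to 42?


lo=0(2)+hi=7(67)=69
lo=0(2)+hi=6(53)=55
lo=0(2)+hi=5(46)=48
lo=0(2)+hi=4(33)=35
lo=1(21)+hi=4(33)=54
lo=1(21)+hi=3(30)=51
lo=1(21)+hi=2(28)=49

No pair found


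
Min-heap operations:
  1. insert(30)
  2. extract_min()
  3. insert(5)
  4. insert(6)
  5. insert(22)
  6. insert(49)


insert(30) -> [30]
extract_min()->30, []
insert(5) -> [5]
insert(6) -> [5, 6]
insert(22) -> [5, 6, 22]
insert(49) -> [5, 6, 22, 49]

Final heap: [5, 6, 22, 49]


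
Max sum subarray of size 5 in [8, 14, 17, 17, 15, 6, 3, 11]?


[0:5]: 71
[1:6]: 69
[2:7]: 58
[3:8]: 52

Max: 71 at [0:5]


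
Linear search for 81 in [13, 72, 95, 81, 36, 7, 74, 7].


i=0: 13!=81
i=1: 72!=81
i=2: 95!=81
i=3: 81==81 found!

Found at 3, 4 comps


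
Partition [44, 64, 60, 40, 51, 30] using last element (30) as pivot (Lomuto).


Pivot: 30
Place pivot at 0: [30, 64, 60, 40, 51, 44]

Partitioned: [30, 64, 60, 40, 51, 44]


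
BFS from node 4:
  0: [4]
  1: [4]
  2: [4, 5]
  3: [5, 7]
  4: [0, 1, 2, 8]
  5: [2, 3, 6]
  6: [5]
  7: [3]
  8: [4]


Visit 4, enqueue [0, 1, 2, 8]
Visit 0, enqueue []
Visit 1, enqueue []
Visit 2, enqueue [5]
Visit 8, enqueue []
Visit 5, enqueue [3, 6]
Visit 3, enqueue [7]
Visit 6, enqueue []
Visit 7, enqueue []

BFS order: [4, 0, 1, 2, 8, 5, 3, 6, 7]


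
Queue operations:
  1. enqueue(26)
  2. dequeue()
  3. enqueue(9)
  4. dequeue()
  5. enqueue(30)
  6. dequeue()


enqueue(26) -> [26]
dequeue()->26, []
enqueue(9) -> [9]
dequeue()->9, []
enqueue(30) -> [30]
dequeue()->30, []

Final queue: []


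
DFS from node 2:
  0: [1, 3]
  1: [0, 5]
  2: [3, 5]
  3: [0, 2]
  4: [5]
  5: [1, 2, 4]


Visit 2, push [5, 3]
Visit 3, push [0]
Visit 0, push [1]
Visit 1, push [5]
Visit 5, push [4]
Visit 4, push []

DFS order: [2, 3, 0, 1, 5, 4]


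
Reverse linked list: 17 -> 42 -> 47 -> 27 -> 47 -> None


Step 1: curr=17, set curr.next=prev(None) | reversed so far: 17
Step 2: curr=42, set curr.next=prev(17) | reversed so far: 42 -> 17
Step 3: curr=47, set curr.next=prev(42) | reversed so far: 47 -> 42 -> 17
Step 4: curr=27, set curr.next=prev(47) | reversed so far: 27 -> 47 -> 42 -> 17
Step 5: curr=47, set curr.next=prev(27) | reversed so far: 47 -> 27 -> 47 -> 42 -> 17

47 -> 27 -> 47 -> 42 -> 17 -> None


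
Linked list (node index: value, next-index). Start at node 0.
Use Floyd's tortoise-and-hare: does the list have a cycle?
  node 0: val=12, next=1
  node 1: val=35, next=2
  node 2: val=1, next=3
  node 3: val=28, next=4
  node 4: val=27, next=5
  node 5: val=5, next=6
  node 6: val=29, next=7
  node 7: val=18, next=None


Floyd's tortoise (slow, +1) and hare (fast, +2):
  init: slow=0, fast=0
  step 1: slow=1, fast=2
  step 2: slow=2, fast=4
  step 3: slow=3, fast=6
  step 4: fast 6->7->None, no cycle

Cycle: no


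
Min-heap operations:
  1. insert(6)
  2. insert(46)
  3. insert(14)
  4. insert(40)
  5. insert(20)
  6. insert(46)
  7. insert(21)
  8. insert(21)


insert(6) -> [6]
insert(46) -> [6, 46]
insert(14) -> [6, 46, 14]
insert(40) -> [6, 40, 14, 46]
insert(20) -> [6, 20, 14, 46, 40]
insert(46) -> [6, 20, 14, 46, 40, 46]
insert(21) -> [6, 20, 14, 46, 40, 46, 21]
insert(21) -> [6, 20, 14, 21, 40, 46, 21, 46]

Final heap: [6, 20, 14, 21, 40, 46, 21, 46]


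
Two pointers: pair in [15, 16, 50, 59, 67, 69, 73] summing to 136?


lo=0(15)+hi=6(73)=88
lo=1(16)+hi=6(73)=89
lo=2(50)+hi=6(73)=123
lo=3(59)+hi=6(73)=132
lo=4(67)+hi=6(73)=140
lo=4(67)+hi=5(69)=136

Yes: 67+69=136


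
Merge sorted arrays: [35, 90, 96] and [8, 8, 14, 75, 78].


Take 8 from B
Take 8 from B
Take 14 from B
Take 35 from A
Take 75 from B
Take 78 from B

Merged: [8, 8, 14, 35, 75, 78, 90, 96]


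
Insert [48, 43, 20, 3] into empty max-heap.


Insert 48: [48]
Insert 43: [48, 43]
Insert 20: [48, 43, 20]
Insert 3: [48, 43, 20, 3]

Final heap: [48, 43, 20, 3]


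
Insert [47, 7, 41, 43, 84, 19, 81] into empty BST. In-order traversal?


Insert 47: root
Insert 7: L from 47
Insert 41: L from 47 -> R from 7
Insert 43: L from 47 -> R from 7 -> R from 41
Insert 84: R from 47
Insert 19: L from 47 -> R from 7 -> L from 41
Insert 81: R from 47 -> L from 84

In-order: [7, 19, 41, 43, 47, 81, 84]


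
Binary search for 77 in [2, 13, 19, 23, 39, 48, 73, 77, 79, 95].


Step 1: lo=0, hi=9, mid=4, val=39
Step 2: lo=5, hi=9, mid=7, val=77

Found at index 7


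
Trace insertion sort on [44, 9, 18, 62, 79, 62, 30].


Initial: [44, 9, 18, 62, 79, 62, 30]
Insert 9: [9, 44, 18, 62, 79, 62, 30]
Insert 18: [9, 18, 44, 62, 79, 62, 30]
Insert 62: [9, 18, 44, 62, 79, 62, 30]
Insert 79: [9, 18, 44, 62, 79, 62, 30]
Insert 62: [9, 18, 44, 62, 62, 79, 30]
Insert 30: [9, 18, 30, 44, 62, 62, 79]

Sorted: [9, 18, 30, 44, 62, 62, 79]


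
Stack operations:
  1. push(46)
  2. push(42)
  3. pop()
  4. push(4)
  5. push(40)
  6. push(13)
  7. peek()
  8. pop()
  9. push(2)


push(46) -> [46]
push(42) -> [46, 42]
pop()->42, [46]
push(4) -> [46, 4]
push(40) -> [46, 4, 40]
push(13) -> [46, 4, 40, 13]
peek()->13
pop()->13, [46, 4, 40]
push(2) -> [46, 4, 40, 2]

Final stack: [46, 4, 40, 2]


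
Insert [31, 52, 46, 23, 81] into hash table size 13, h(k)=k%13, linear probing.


Insert 31: h=5 -> slot 5
Insert 52: h=0 -> slot 0
Insert 46: h=7 -> slot 7
Insert 23: h=10 -> slot 10
Insert 81: h=3 -> slot 3

Table: [52, None, None, 81, None, 31, None, 46, None, None, 23, None, None]


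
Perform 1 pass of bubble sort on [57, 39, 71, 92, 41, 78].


Initial: [57, 39, 71, 92, 41, 78]
Pass 1: [39, 57, 71, 41, 78, 92] (3 swaps)

After 1 pass: [39, 57, 71, 41, 78, 92]


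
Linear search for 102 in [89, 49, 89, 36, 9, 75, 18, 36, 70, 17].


i=0: 89!=102
i=1: 49!=102
i=2: 89!=102
i=3: 36!=102
i=4: 9!=102
i=5: 75!=102
i=6: 18!=102
i=7: 36!=102
i=8: 70!=102
i=9: 17!=102

Not found, 10 comps


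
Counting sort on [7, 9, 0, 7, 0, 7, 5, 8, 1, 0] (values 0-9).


Input: [7, 9, 0, 7, 0, 7, 5, 8, 1, 0]
Counts: [3, 1, 0, 0, 0, 1, 0, 3, 1, 1]

Sorted: [0, 0, 0, 1, 5, 7, 7, 7, 8, 9]


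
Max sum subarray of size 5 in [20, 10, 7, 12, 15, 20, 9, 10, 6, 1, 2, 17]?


[0:5]: 64
[1:6]: 64
[2:7]: 63
[3:8]: 66
[4:9]: 60
[5:10]: 46
[6:11]: 28
[7:12]: 36

Max: 66 at [3:8]


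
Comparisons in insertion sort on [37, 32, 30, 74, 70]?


Algorithm: insertion sort
Input: [37, 32, 30, 74, 70]
Sorted: [30, 32, 37, 70, 74]

6


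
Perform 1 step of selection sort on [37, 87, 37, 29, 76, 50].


Initial: [37, 87, 37, 29, 76, 50]
Step 1: min=29 at 3
  Swap: [29, 87, 37, 37, 76, 50]

After 1 step: [29, 87, 37, 37, 76, 50]


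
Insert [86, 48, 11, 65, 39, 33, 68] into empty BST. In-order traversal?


Insert 86: root
Insert 48: L from 86
Insert 11: L from 86 -> L from 48
Insert 65: L from 86 -> R from 48
Insert 39: L from 86 -> L from 48 -> R from 11
Insert 33: L from 86 -> L from 48 -> R from 11 -> L from 39
Insert 68: L from 86 -> R from 48 -> R from 65

In-order: [11, 33, 39, 48, 65, 68, 86]


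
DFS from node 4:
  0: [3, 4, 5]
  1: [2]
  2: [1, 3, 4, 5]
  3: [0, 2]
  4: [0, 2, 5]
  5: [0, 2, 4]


Visit 4, push [5, 2, 0]
Visit 0, push [5, 3]
Visit 3, push [2]
Visit 2, push [5, 1]
Visit 1, push []
Visit 5, push []

DFS order: [4, 0, 3, 2, 1, 5]


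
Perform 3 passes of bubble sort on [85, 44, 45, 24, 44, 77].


Initial: [85, 44, 45, 24, 44, 77]
Pass 1: [44, 45, 24, 44, 77, 85] (5 swaps)
Pass 2: [44, 24, 44, 45, 77, 85] (2 swaps)
Pass 3: [24, 44, 44, 45, 77, 85] (1 swaps)

After 3 passes: [24, 44, 44, 45, 77, 85]


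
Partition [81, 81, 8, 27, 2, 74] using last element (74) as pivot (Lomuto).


Pivot: 74
  8 <= 74: swap -> [8, 81, 81, 27, 2, 74]
  27 <= 74: swap -> [8, 27, 81, 81, 2, 74]
  2 <= 74: swap -> [8, 27, 2, 81, 81, 74]
Place pivot at 3: [8, 27, 2, 74, 81, 81]

Partitioned: [8, 27, 2, 74, 81, 81]


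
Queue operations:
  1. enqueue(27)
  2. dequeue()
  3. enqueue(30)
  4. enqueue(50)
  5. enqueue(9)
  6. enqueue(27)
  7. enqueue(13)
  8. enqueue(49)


enqueue(27) -> [27]
dequeue()->27, []
enqueue(30) -> [30]
enqueue(50) -> [30, 50]
enqueue(9) -> [30, 50, 9]
enqueue(27) -> [30, 50, 9, 27]
enqueue(13) -> [30, 50, 9, 27, 13]
enqueue(49) -> [30, 50, 9, 27, 13, 49]

Final queue: [30, 50, 9, 27, 13, 49]


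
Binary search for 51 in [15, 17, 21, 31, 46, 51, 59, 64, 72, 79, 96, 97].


Step 1: lo=0, hi=11, mid=5, val=51

Found at index 5


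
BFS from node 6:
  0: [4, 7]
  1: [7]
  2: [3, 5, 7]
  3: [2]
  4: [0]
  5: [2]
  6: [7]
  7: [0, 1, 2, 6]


Visit 6, enqueue [7]
Visit 7, enqueue [0, 1, 2]
Visit 0, enqueue [4]
Visit 1, enqueue []
Visit 2, enqueue [3, 5]
Visit 4, enqueue []
Visit 3, enqueue []
Visit 5, enqueue []

BFS order: [6, 7, 0, 1, 2, 4, 3, 5]


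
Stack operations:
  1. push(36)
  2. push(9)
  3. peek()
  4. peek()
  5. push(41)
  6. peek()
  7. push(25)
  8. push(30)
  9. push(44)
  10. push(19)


push(36) -> [36]
push(9) -> [36, 9]
peek()->9
peek()->9
push(41) -> [36, 9, 41]
peek()->41
push(25) -> [36, 9, 41, 25]
push(30) -> [36, 9, 41, 25, 30]
push(44) -> [36, 9, 41, 25, 30, 44]
push(19) -> [36, 9, 41, 25, 30, 44, 19]

Final stack: [36, 9, 41, 25, 30, 44, 19]


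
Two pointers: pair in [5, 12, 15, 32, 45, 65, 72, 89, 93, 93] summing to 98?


lo=0(5)+hi=9(93)=98

Yes: 5+93=98


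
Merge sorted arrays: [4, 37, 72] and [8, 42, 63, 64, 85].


Take 4 from A
Take 8 from B
Take 37 from A
Take 42 from B
Take 63 from B
Take 64 from B
Take 72 from A

Merged: [4, 8, 37, 42, 63, 64, 72, 85]


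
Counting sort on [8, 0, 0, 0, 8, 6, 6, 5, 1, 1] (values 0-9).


Input: [8, 0, 0, 0, 8, 6, 6, 5, 1, 1]
Counts: [3, 2, 0, 0, 0, 1, 2, 0, 2, 0]

Sorted: [0, 0, 0, 1, 1, 5, 6, 6, 8, 8]


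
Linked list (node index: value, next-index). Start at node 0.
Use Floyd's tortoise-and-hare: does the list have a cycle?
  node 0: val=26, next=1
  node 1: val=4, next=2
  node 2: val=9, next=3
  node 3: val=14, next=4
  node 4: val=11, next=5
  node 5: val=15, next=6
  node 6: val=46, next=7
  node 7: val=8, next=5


Floyd's tortoise (slow, +1) and hare (fast, +2):
  init: slow=0, fast=0
  step 1: slow=1, fast=2
  step 2: slow=2, fast=4
  step 3: slow=3, fast=6
  step 4: slow=4, fast=5
  step 5: slow=5, fast=7
  step 6: slow=6, fast=6
  slow == fast at node 6: cycle detected

Cycle: yes


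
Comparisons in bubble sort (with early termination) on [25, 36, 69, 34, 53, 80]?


Algorithm: bubble sort (with early termination)
Input: [25, 36, 69, 34, 53, 80]
Sorted: [25, 34, 36, 53, 69, 80]

12


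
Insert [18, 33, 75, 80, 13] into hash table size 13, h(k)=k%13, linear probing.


Insert 18: h=5 -> slot 5
Insert 33: h=7 -> slot 7
Insert 75: h=10 -> slot 10
Insert 80: h=2 -> slot 2
Insert 13: h=0 -> slot 0

Table: [13, None, 80, None, None, 18, None, 33, None, None, 75, None, None]


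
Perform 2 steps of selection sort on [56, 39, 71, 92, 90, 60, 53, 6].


Initial: [56, 39, 71, 92, 90, 60, 53, 6]
Step 1: min=6 at 7
  Swap: [6, 39, 71, 92, 90, 60, 53, 56]
Step 2: min=39 at 1
  Swap: [6, 39, 71, 92, 90, 60, 53, 56]

After 2 steps: [6, 39, 71, 92, 90, 60, 53, 56]


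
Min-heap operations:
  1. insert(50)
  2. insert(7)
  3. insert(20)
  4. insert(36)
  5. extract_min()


insert(50) -> [50]
insert(7) -> [7, 50]
insert(20) -> [7, 50, 20]
insert(36) -> [7, 36, 20, 50]
extract_min()->7, [20, 36, 50]

Final heap: [20, 36, 50]


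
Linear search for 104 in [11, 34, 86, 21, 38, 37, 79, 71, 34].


i=0: 11!=104
i=1: 34!=104
i=2: 86!=104
i=3: 21!=104
i=4: 38!=104
i=5: 37!=104
i=6: 79!=104
i=7: 71!=104
i=8: 34!=104

Not found, 9 comps


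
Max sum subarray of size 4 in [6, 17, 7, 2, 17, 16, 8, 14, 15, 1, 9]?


[0:4]: 32
[1:5]: 43
[2:6]: 42
[3:7]: 43
[4:8]: 55
[5:9]: 53
[6:10]: 38
[7:11]: 39

Max: 55 at [4:8]


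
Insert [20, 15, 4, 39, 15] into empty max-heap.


Insert 20: [20]
Insert 15: [20, 15]
Insert 4: [20, 15, 4]
Insert 39: [39, 20, 4, 15]
Insert 15: [39, 20, 4, 15, 15]

Final heap: [39, 20, 4, 15, 15]


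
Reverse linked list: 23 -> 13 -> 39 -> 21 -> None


Step 1: curr=23, set curr.next=prev(None) | reversed so far: 23
Step 2: curr=13, set curr.next=prev(23) | reversed so far: 13 -> 23
Step 3: curr=39, set curr.next=prev(13) | reversed so far: 39 -> 13 -> 23
Step 4: curr=21, set curr.next=prev(39) | reversed so far: 21 -> 39 -> 13 -> 23

21 -> 39 -> 13 -> 23 -> None


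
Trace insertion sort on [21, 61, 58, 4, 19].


Initial: [21, 61, 58, 4, 19]
Insert 61: [21, 61, 58, 4, 19]
Insert 58: [21, 58, 61, 4, 19]
Insert 4: [4, 21, 58, 61, 19]
Insert 19: [4, 19, 21, 58, 61]

Sorted: [4, 19, 21, 58, 61]


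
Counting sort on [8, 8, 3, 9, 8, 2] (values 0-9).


Input: [8, 8, 3, 9, 8, 2]
Counts: [0, 0, 1, 1, 0, 0, 0, 0, 3, 1]

Sorted: [2, 3, 8, 8, 8, 9]


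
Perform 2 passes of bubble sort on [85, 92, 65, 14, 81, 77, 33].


Initial: [85, 92, 65, 14, 81, 77, 33]
Pass 1: [85, 65, 14, 81, 77, 33, 92] (5 swaps)
Pass 2: [65, 14, 81, 77, 33, 85, 92] (5 swaps)

After 2 passes: [65, 14, 81, 77, 33, 85, 92]


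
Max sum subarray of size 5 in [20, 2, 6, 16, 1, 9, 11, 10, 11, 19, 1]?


[0:5]: 45
[1:6]: 34
[2:7]: 43
[3:8]: 47
[4:9]: 42
[5:10]: 60
[6:11]: 52

Max: 60 at [5:10]


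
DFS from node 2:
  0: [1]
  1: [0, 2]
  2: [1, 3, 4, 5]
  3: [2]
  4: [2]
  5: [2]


Visit 2, push [5, 4, 3, 1]
Visit 1, push [0]
Visit 0, push []
Visit 3, push []
Visit 4, push []
Visit 5, push []

DFS order: [2, 1, 0, 3, 4, 5]


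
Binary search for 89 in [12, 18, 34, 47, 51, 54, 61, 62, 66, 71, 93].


Step 1: lo=0, hi=10, mid=5, val=54
Step 2: lo=6, hi=10, mid=8, val=66
Step 3: lo=9, hi=10, mid=9, val=71
Step 4: lo=10, hi=10, mid=10, val=93

Not found


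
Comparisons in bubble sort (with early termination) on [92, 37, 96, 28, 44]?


Algorithm: bubble sort (with early termination)
Input: [92, 37, 96, 28, 44]
Sorted: [28, 37, 44, 92, 96]

10


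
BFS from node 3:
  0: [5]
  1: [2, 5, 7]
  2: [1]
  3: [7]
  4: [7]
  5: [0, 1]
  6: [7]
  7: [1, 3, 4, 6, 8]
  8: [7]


Visit 3, enqueue [7]
Visit 7, enqueue [1, 4, 6, 8]
Visit 1, enqueue [2, 5]
Visit 4, enqueue []
Visit 6, enqueue []
Visit 8, enqueue []
Visit 2, enqueue []
Visit 5, enqueue [0]
Visit 0, enqueue []

BFS order: [3, 7, 1, 4, 6, 8, 2, 5, 0]


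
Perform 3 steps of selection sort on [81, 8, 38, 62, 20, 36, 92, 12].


Initial: [81, 8, 38, 62, 20, 36, 92, 12]
Step 1: min=8 at 1
  Swap: [8, 81, 38, 62, 20, 36, 92, 12]
Step 2: min=12 at 7
  Swap: [8, 12, 38, 62, 20, 36, 92, 81]
Step 3: min=20 at 4
  Swap: [8, 12, 20, 62, 38, 36, 92, 81]

After 3 steps: [8, 12, 20, 62, 38, 36, 92, 81]


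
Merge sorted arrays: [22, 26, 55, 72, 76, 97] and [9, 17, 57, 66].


Take 9 from B
Take 17 from B
Take 22 from A
Take 26 from A
Take 55 from A
Take 57 from B
Take 66 from B

Merged: [9, 17, 22, 26, 55, 57, 66, 72, 76, 97]


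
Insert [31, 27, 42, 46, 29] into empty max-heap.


Insert 31: [31]
Insert 27: [31, 27]
Insert 42: [42, 27, 31]
Insert 46: [46, 42, 31, 27]
Insert 29: [46, 42, 31, 27, 29]

Final heap: [46, 42, 31, 27, 29]


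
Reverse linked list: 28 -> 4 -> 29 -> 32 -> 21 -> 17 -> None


Step 1: curr=28, set curr.next=prev(None) | reversed so far: 28
Step 2: curr=4, set curr.next=prev(28) | reversed so far: 4 -> 28
Step 3: curr=29, set curr.next=prev(4) | reversed so far: 29 -> 4 -> 28
Step 4: curr=32, set curr.next=prev(29) | reversed so far: 32 -> 29 -> 4 -> 28
Step 5: curr=21, set curr.next=prev(32) | reversed so far: 21 -> 32 -> 29 -> 4 -> 28
Step 6: curr=17, set curr.next=prev(21) | reversed so far: 17 -> 21 -> 32 -> 29 -> 4 -> 28

17 -> 21 -> 32 -> 29 -> 4 -> 28 -> None


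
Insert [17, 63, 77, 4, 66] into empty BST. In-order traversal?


Insert 17: root
Insert 63: R from 17
Insert 77: R from 17 -> R from 63
Insert 4: L from 17
Insert 66: R from 17 -> R from 63 -> L from 77

In-order: [4, 17, 63, 66, 77]


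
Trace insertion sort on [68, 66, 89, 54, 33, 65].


Initial: [68, 66, 89, 54, 33, 65]
Insert 66: [66, 68, 89, 54, 33, 65]
Insert 89: [66, 68, 89, 54, 33, 65]
Insert 54: [54, 66, 68, 89, 33, 65]
Insert 33: [33, 54, 66, 68, 89, 65]
Insert 65: [33, 54, 65, 66, 68, 89]

Sorted: [33, 54, 65, 66, 68, 89]


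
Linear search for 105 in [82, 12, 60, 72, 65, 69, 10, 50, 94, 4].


i=0: 82!=105
i=1: 12!=105
i=2: 60!=105
i=3: 72!=105
i=4: 65!=105
i=5: 69!=105
i=6: 10!=105
i=7: 50!=105
i=8: 94!=105
i=9: 4!=105

Not found, 10 comps


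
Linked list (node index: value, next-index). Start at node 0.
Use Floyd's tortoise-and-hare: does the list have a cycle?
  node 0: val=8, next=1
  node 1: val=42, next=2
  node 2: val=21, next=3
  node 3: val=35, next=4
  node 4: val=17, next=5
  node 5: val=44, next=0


Floyd's tortoise (slow, +1) and hare (fast, +2):
  init: slow=0, fast=0
  step 1: slow=1, fast=2
  step 2: slow=2, fast=4
  step 3: slow=3, fast=0
  step 4: slow=4, fast=2
  step 5: slow=5, fast=4
  step 6: slow=0, fast=0
  slow == fast at node 0: cycle detected

Cycle: yes


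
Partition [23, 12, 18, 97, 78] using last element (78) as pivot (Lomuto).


Pivot: 78
  23 <= 78: advance i (no swap)
  12 <= 78: advance i (no swap)
  18 <= 78: advance i (no swap)
Place pivot at 3: [23, 12, 18, 78, 97]

Partitioned: [23, 12, 18, 78, 97]


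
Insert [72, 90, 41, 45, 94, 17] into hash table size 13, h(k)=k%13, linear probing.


Insert 72: h=7 -> slot 7
Insert 90: h=12 -> slot 12
Insert 41: h=2 -> slot 2
Insert 45: h=6 -> slot 6
Insert 94: h=3 -> slot 3
Insert 17: h=4 -> slot 4

Table: [None, None, 41, 94, 17, None, 45, 72, None, None, None, None, 90]


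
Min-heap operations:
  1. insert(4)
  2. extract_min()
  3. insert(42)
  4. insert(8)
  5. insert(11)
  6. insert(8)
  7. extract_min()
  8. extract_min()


insert(4) -> [4]
extract_min()->4, []
insert(42) -> [42]
insert(8) -> [8, 42]
insert(11) -> [8, 42, 11]
insert(8) -> [8, 8, 11, 42]
extract_min()->8, [8, 42, 11]
extract_min()->8, [11, 42]

Final heap: [11, 42]


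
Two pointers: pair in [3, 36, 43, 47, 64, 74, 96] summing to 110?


lo=0(3)+hi=6(96)=99
lo=1(36)+hi=6(96)=132
lo=1(36)+hi=5(74)=110

Yes: 36+74=110


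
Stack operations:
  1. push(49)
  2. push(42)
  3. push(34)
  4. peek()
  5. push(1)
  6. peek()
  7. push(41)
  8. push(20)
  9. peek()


push(49) -> [49]
push(42) -> [49, 42]
push(34) -> [49, 42, 34]
peek()->34
push(1) -> [49, 42, 34, 1]
peek()->1
push(41) -> [49, 42, 34, 1, 41]
push(20) -> [49, 42, 34, 1, 41, 20]
peek()->20

Final stack: [49, 42, 34, 1, 41, 20]


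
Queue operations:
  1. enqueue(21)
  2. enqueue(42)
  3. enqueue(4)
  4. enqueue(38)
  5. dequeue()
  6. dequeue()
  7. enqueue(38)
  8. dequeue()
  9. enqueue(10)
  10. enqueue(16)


enqueue(21) -> [21]
enqueue(42) -> [21, 42]
enqueue(4) -> [21, 42, 4]
enqueue(38) -> [21, 42, 4, 38]
dequeue()->21, [42, 4, 38]
dequeue()->42, [4, 38]
enqueue(38) -> [4, 38, 38]
dequeue()->4, [38, 38]
enqueue(10) -> [38, 38, 10]
enqueue(16) -> [38, 38, 10, 16]

Final queue: [38, 38, 10, 16]


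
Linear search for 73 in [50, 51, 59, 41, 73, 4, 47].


i=0: 50!=73
i=1: 51!=73
i=2: 59!=73
i=3: 41!=73
i=4: 73==73 found!

Found at 4, 5 comps


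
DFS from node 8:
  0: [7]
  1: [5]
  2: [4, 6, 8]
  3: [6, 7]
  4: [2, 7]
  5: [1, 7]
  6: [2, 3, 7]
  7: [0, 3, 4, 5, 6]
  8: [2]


Visit 8, push [2]
Visit 2, push [6, 4]
Visit 4, push [7]
Visit 7, push [6, 5, 3, 0]
Visit 0, push []
Visit 3, push [6]
Visit 6, push []
Visit 5, push [1]
Visit 1, push []

DFS order: [8, 2, 4, 7, 0, 3, 6, 5, 1]


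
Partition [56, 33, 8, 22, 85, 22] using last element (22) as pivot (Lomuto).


Pivot: 22
  8 <= 22: swap -> [8, 33, 56, 22, 85, 22]
  22 <= 22: swap -> [8, 22, 56, 33, 85, 22]
Place pivot at 2: [8, 22, 22, 33, 85, 56]

Partitioned: [8, 22, 22, 33, 85, 56]


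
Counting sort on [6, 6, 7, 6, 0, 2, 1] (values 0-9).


Input: [6, 6, 7, 6, 0, 2, 1]
Counts: [1, 1, 1, 0, 0, 0, 3, 1, 0, 0]

Sorted: [0, 1, 2, 6, 6, 6, 7]


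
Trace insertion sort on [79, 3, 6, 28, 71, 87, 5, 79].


Initial: [79, 3, 6, 28, 71, 87, 5, 79]
Insert 3: [3, 79, 6, 28, 71, 87, 5, 79]
Insert 6: [3, 6, 79, 28, 71, 87, 5, 79]
Insert 28: [3, 6, 28, 79, 71, 87, 5, 79]
Insert 71: [3, 6, 28, 71, 79, 87, 5, 79]
Insert 87: [3, 6, 28, 71, 79, 87, 5, 79]
Insert 5: [3, 5, 6, 28, 71, 79, 87, 79]
Insert 79: [3, 5, 6, 28, 71, 79, 79, 87]

Sorted: [3, 5, 6, 28, 71, 79, 79, 87]
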